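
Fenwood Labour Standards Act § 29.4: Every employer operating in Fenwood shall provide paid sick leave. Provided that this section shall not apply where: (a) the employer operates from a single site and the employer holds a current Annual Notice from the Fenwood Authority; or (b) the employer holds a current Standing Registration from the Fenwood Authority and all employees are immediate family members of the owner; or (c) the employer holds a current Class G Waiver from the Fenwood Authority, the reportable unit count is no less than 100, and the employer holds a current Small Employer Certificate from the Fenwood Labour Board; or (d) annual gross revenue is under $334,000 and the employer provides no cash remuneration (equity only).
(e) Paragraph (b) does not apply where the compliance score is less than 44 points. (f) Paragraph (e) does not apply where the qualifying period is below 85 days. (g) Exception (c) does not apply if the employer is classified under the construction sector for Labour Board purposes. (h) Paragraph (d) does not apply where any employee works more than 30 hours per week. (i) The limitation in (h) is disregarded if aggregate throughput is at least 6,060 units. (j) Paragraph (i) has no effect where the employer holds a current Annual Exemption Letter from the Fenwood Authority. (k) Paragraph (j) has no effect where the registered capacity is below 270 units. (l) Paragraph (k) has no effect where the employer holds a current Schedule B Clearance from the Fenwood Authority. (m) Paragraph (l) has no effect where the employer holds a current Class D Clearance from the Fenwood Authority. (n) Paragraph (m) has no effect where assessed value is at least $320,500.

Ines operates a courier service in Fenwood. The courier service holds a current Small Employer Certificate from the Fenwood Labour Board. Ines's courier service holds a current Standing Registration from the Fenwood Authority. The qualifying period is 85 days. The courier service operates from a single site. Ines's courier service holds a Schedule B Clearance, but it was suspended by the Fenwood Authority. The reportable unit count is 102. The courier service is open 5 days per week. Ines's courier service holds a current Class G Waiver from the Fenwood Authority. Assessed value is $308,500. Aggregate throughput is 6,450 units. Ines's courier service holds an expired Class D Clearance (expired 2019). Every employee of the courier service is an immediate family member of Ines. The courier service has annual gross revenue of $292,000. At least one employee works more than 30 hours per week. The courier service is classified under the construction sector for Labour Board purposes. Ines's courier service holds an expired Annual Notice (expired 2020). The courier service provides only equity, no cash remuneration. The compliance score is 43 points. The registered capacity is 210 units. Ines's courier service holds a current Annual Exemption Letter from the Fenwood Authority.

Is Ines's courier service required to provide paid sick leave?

No — exception (d) applies; Ines's courier service is not required to provide paid sick leave.

Exception (a) fails — no current Annual Notice is held.
Exception (b): a current Standing Registration is held; every employee is an immediate family member — every condition holds. But: (e) applies — the compliance score is 43 points, less than the 44 points limit. (f), which would lift (e), is inapplicable — the qualifying period is 85 days, not below 85 days. (b) is therefore removed.
Exception (c): a current Class G Waiver is held; the reportable unit count is 102, meeting the 100 threshold; a current Small Employer Certificate is held — every condition holds. But applying paragraph (g): (g) is triggered — the courier service is classified under the construction sector. So (c) is unavailable.
Exception (d): annual gross revenue is $292,000, under the $334,000 limit; remuneration is equity-only — every condition holds. Under paragraphs (h)–(n): (h) operates (at least one employee exceeds 30 hours/week), but is set aside by (i): (i) is engaged — aggregate throughput is 6,450 units, meeting the 6,060 units threshold. (j) would limit (i) — a current Annual Exemption Letter is held — but (k) sets (j) aside: (k) operates against (j): the registered capacity is 210 units, below the 270 units limit. (l) is not engaged (there is no Schedule B Clearance in force), so (k) stands. (d) remains available.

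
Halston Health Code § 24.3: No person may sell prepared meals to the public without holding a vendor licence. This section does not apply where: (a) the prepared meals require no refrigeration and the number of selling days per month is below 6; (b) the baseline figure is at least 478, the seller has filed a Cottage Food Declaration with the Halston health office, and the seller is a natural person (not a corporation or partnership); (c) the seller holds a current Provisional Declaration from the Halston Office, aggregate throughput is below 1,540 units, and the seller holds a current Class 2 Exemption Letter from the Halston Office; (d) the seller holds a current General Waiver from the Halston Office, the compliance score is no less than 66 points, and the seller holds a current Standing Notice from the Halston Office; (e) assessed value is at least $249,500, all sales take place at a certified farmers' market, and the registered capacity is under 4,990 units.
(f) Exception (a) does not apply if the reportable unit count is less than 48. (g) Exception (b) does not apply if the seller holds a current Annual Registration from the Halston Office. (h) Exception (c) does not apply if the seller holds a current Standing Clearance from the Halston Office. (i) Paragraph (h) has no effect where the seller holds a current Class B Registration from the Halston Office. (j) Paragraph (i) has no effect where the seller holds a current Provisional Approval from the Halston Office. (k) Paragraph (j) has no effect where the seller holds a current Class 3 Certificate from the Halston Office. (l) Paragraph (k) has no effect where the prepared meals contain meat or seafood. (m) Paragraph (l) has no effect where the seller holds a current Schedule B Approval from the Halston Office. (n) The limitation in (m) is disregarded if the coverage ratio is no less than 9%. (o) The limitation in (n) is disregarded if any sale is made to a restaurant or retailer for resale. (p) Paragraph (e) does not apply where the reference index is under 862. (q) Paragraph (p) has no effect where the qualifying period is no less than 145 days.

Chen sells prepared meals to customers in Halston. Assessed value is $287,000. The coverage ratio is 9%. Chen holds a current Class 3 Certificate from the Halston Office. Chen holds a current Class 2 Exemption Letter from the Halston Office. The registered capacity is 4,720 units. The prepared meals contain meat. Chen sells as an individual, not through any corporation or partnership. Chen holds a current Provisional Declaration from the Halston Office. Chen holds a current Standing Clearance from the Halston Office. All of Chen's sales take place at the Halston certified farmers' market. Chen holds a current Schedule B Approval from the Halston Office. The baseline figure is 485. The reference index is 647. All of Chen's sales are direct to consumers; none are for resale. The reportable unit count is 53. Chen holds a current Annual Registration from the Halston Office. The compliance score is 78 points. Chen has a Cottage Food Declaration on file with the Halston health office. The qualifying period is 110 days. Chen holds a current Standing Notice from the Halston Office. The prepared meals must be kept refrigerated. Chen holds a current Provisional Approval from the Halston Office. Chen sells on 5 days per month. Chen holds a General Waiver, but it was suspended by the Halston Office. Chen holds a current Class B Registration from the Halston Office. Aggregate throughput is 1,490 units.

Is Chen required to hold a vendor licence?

Yes — Chen must hold a vendor licence.

Exception (a) does not apply: the prepared meals require refrigeration.
Exception (b)'s conditions are all satisfied: the baseline figure is 485, meeting the 478 threshold; a Cottage Food Declaration is on file; the seller is a natural person. Turning to paragraph (g): (g) is triggered — a current Annual Registration is held. So (b) is unavailable.
Exception (c): a current Provisional Declaration is held; aggregate throughput is 1,490 units, below the 1,540 units limit; a current Class 2 Exemption Letter is held — every condition holds. However, paragraphs (h)–(o) must be considered: (h) operates against (c): a current Standing Clearance is held. (i) applies (a current Class B Registration is held), but is overridden by (j): (j) operates against (i): a current Provisional Approval is held. (k) would limit (j) — a current Class 3 Certificate is held — but (l) sets (k) aside: (l) operates against (k): the prepared meals contain meat. (m) would limit (l) — a current Schedule B Approval is held — but (n) sets (m) aside: (n) operates against (m): the coverage ratio is 9%, meeting the 9% threshold. (o), which would lift (n), is not triggered — no sales are for resale. (c) is therefore removed.
Exception (d) does not apply: there is no General Waiver in force.
All of (e)'s requirements are met (assessed value is $287,000, meeting the $249,500 threshold; all sales are at a certified farmers' market; the registered capacity is 4,720 units, under the 4,990 units limit). However, paragraphs (p)–(q) must be considered: (p) operates — the reference index is 647, under the 862 limit. (q), which would lift (p), is inapplicable — the qualifying period is 110 days, short of 145 days. Exception (e) does not apply.
None of the exceptions is available; § 24.3 applies in full.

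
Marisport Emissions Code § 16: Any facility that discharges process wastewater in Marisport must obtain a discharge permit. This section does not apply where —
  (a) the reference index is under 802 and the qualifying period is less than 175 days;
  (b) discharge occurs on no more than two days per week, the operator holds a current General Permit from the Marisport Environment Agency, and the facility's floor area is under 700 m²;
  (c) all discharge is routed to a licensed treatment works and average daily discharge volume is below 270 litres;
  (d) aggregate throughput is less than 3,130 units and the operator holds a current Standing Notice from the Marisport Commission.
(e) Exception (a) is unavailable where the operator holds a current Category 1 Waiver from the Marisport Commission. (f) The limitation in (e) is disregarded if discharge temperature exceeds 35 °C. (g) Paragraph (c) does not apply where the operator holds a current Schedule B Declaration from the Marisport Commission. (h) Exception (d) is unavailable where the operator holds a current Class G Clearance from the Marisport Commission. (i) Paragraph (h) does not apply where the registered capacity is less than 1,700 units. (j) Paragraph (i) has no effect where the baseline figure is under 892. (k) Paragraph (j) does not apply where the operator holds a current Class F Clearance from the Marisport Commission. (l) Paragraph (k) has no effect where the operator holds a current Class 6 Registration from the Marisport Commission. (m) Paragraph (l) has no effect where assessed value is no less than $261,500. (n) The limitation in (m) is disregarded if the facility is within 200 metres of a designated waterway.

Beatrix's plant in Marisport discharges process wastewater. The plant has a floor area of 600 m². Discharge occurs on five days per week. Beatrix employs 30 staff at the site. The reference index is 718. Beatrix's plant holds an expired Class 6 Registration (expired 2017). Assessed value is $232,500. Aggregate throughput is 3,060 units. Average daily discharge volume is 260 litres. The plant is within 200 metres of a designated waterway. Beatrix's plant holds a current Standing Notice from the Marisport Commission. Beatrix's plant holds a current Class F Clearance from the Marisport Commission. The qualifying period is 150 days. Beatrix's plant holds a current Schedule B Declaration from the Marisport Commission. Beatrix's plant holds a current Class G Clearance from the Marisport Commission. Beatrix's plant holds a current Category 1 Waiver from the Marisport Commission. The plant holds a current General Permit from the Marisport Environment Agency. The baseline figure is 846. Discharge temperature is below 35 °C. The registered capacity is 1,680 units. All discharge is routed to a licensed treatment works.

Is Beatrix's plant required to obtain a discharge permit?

Exception (a)'s conditions are all satisfied: the reference index is 718, under the 802 limit; the qualifying period is 150 days, less than the 175 days limit. But: (e) operates against (a): a current Category 1 Waiver is held. (f) is not triggered (discharge temperature is below 35 °C), so (e) stands. (a) is therefore removed.
Exception (b) requires that discharge occurs on no more than two days per week; but discharge occurs on five days per week, so (b) is unavailable.
Exception (c) is satisfied on its face — discharge is routed to a licensed treatment works; average daily discharge volume is 260 litres, below the 270 litres limit. However, paragraph (g) must be considered: (g) operates against (c): a current Schedule B Declaration is held. (c) is therefore removed.
Exception (d) is satisfied on its face — aggregate throughput is 3,060 units, less than the 3,130 units limit; a current Standing Notice is held. As to paragraphs (h)–(n): (h) would limit (d) — a current Class G Clearance is held — but (i) sets (h) aside: (i) operates against (h): the registered capacity is 1,680 units, less than the 1,700 units limit. (j) applies (the baseline figure is 846, under the 892 limit), but is overridden by (k): (k) is engaged — a current Class F Clearance is held. (l), which would lift (k), is inapplicable — there is no Class 6 Registration in force. So (d) applies.

No — exception (d) applies; Beatrix's plant is not required to obtain a discharge permit.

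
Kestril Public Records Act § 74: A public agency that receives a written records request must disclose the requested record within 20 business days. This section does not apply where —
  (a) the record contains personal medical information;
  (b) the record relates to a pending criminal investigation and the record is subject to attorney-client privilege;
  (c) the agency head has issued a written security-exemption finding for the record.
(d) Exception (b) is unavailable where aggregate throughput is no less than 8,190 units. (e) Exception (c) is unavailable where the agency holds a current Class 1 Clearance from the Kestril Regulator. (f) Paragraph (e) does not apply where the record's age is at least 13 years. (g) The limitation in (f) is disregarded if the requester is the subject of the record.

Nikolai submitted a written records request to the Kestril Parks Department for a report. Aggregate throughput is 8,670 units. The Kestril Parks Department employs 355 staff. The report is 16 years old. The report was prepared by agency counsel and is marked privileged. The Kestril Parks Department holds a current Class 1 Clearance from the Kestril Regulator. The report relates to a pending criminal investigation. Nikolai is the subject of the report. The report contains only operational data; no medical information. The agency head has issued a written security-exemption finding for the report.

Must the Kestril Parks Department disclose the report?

Yes — the Kestril Parks Department must disclose the report.

Exception (a) does not apply: the report contains only operational data.
All of (b)'s requirements are met (the report relates to a pending investigation; the report is privileged). But: (d) operates against (b): aggregate throughput is 8,670 units, meeting the 8,190 units threshold. Exception (b) does not apply.
All of (c)'s requirements are met (a written security-exemption finding has been issued). But applying paragraphs (e)–(g): (e) operates against (c): a current Class 1 Clearance is held. (f) applies (the record's age is 16 years, meeting the 13 years threshold), but is overridden by (g): (g) operates against (f): Nikolai is the subject of the report. Exception (c) does not apply.
No exception is made out. the Kestril Parks Department falls within the general rule.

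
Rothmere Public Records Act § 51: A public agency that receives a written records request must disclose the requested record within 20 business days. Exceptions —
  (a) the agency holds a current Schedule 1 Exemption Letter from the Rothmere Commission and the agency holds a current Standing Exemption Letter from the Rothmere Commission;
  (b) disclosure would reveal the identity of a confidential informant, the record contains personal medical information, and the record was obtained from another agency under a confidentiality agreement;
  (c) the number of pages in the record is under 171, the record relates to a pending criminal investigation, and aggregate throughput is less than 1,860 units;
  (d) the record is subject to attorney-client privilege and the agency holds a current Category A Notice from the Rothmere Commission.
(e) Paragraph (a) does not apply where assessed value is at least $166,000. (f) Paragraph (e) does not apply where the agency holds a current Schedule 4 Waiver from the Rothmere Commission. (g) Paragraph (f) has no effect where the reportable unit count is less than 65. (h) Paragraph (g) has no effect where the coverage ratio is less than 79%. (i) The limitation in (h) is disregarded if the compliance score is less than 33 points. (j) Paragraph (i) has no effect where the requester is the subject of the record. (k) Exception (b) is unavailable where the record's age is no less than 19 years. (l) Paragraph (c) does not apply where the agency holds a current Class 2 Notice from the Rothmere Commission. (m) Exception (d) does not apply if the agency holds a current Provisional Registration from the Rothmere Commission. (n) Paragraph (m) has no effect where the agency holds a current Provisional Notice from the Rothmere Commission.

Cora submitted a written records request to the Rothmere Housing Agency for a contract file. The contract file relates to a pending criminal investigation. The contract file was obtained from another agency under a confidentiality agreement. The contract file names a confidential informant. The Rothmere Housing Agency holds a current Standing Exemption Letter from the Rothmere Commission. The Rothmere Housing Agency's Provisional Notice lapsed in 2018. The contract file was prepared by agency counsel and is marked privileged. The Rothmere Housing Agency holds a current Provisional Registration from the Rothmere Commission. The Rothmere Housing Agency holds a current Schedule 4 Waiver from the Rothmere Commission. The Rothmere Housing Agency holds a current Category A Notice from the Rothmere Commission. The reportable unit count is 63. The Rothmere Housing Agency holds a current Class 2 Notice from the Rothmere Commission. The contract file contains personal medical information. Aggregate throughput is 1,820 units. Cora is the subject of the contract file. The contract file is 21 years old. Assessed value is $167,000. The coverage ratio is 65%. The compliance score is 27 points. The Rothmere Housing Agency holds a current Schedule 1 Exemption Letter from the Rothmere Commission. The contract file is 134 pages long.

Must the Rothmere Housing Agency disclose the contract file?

Exception (a)'s conditions are all satisfied: a current Schedule 1 Exemption Letter is held; a current Standing Exemption Letter is held. As to paragraphs (e)–(j): (e) would limit (a) — assessed value is $167,000, meeting the $166,000 threshold — but (f) sets (e) aside: (f) operates against (e): a current Schedule 4 Waiver is held. (g) is triggered (the reportable unit count is 63, less than the 65 limit), but is displaced by (h): (h) operates against (g): the coverage ratio is 65%, less than the 79% limit. (i) is triggered (the compliance score is 27 points, less than the 33 points limit), but is displaced by (j): (j) operates against (i): Cora is the subject of the contract file. (a) remains available.
Exception (b) is satisfied on its face — the contract file names a confidential informant; the contract file contains personal medical information; the contract file was obtained under a confidentiality agreement. But: (k) applies — the record's age is 21 years, meeting the 19 years threshold. (b) is therefore removed.
Exception (c)'s conditions are all satisfied: the number of pages in the record is 134, under the 171 limit; the contract file relates to a pending investigation; aggregate throughput is 1,820 units, less than the 1,860 units limit. But: (l) is engaged — a current Class 2 Notice is held. (c) is therefore removed.
Exception (d) is satisfied on its face — the contract file is privileged; a current Category A Notice is held. But: (m) is triggered — a current Provisional Registration is held. (n), which would lift (m), is not triggered — there is no Provisional Notice in force. (d) is therefore removed.

No — exception (a) applies; the Rothmere Housing Agency is not required to disclose the contract file.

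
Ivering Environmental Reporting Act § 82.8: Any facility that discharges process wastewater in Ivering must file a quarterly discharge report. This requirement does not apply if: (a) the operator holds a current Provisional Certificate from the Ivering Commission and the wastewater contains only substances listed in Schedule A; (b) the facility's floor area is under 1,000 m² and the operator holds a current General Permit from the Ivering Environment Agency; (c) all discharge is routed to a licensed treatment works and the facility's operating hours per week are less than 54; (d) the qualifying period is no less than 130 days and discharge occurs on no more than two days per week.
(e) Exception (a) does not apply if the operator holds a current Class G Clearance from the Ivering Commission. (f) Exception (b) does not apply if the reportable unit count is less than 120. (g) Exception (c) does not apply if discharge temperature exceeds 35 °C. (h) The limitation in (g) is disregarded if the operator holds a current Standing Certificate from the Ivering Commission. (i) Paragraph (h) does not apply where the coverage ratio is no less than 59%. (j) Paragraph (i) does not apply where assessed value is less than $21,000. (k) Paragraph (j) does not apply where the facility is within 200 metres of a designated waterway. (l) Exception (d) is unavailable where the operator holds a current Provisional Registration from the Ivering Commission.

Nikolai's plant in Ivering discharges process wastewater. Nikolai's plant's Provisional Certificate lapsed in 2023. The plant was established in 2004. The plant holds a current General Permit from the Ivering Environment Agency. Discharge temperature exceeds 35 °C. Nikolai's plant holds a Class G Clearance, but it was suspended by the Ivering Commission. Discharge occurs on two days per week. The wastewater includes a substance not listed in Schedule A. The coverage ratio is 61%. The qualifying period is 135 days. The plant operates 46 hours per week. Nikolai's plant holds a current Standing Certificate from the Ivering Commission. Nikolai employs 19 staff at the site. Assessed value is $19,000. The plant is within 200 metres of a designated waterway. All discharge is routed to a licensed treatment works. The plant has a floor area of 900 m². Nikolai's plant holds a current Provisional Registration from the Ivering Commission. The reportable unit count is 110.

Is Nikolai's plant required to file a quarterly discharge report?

Exception (a) does not apply: there is no Provisional Certificate in force.
Exception (b)'s conditions are all satisfied: the facility's floor area is 900 m², under the 1,000 m² limit; a current General Permit is held. But applying paragraph (f): (f) applies — the reportable unit count is 110, less than the 120 limit. Exception (b) does not apply.
Exception (c): discharge is routed to a licensed treatment works; the facility's operating hours per week are 46, less than the 54 limit — every condition holds. However, paragraphs (g)–(k) must be considered: (g) operates against (c): discharge temperature exceeds 35 °C. (h) operates (a current Standing Certificate is held), but is set aside by (i): (i) operates — the coverage ratio is 61%, meeting the 59% threshold. (j) operates (assessed value is $19,000, less than the $21,000 limit), but yields to (k): (k) operates against (j): the plant is within 200 m of a designated waterway. So (c) is unavailable.
Exception (d) is satisfied on its face — the qualifying period is 135 days, meeting the 130 days threshold; discharge occurs on no more than two days per week. Turning to paragraph (l): (l) applies — a current Provisional Registration is held. Exception (d) does not apply.
No exception is made out. Nikolai's plant falls within the general rule.

Yes — Nikolai's plant must file a quarterly discharge report.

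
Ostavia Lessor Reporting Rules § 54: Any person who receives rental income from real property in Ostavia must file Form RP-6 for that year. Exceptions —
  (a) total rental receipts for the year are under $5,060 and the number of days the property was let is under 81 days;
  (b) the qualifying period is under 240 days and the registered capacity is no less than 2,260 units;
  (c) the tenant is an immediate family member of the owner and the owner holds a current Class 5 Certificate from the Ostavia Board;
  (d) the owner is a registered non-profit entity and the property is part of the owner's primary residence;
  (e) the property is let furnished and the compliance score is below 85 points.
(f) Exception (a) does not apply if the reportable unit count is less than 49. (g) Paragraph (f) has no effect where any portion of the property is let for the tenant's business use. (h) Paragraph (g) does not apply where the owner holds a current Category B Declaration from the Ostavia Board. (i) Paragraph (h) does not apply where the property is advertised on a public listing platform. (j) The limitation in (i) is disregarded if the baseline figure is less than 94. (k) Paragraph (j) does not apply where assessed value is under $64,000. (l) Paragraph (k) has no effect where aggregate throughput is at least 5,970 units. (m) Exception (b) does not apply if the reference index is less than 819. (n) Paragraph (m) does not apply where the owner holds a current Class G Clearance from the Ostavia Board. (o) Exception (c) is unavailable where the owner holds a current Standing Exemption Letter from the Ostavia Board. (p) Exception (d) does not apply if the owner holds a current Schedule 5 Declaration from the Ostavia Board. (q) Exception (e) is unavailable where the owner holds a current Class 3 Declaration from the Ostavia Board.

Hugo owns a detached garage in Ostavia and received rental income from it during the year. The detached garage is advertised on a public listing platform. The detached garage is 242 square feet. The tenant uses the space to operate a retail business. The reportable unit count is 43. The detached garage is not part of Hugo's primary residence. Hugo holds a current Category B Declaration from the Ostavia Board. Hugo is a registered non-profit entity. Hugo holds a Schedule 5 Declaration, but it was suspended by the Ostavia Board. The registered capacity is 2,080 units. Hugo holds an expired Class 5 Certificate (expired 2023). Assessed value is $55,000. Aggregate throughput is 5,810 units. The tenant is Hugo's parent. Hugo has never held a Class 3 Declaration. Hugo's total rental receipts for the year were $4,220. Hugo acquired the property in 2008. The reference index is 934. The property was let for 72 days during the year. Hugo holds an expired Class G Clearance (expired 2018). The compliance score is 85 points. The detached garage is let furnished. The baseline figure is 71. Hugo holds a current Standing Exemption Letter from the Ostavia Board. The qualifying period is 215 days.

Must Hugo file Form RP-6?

Exception (a)'s conditions are all satisfied: total rental receipts for the year are $4,220, under the $5,060 limit; the number of days the property was let is 72 days, under the 81 days limit. As to paragraphs (f)–(l): (f) is triggered (the reportable unit count is 43, less than the 49 limit), but yields to (g): (g) applies — the space is let for business use. (h) would limit (g) — a current Category B Declaration is held — but (i) sets (h) aside: (i) operates against (h): the property is publicly advertised. (j) is engaged (the baseline figure is 71, less than the 94 limit), but is set aside by (k): (k) applies — assessed value is $55,000, under the $64,000 limit. (l) does not operate here (aggregate throughput is 5,810 units, short of 5,970 units), so (k) stands. (a) remains available.
Exception (b) does not apply: the registered capacity is 2,080 units, short of 2,260 units.
Exception (c) does not apply: no current Class 5 Certificate is held.
Exception (d) requires that the property is part of the owner's primary residence; but the detached garage is not part of the primary residence, so (d) is unavailable.
Exception (e) fails — the compliance score is 85 points, not below 85 points.

No — exception (a) applies; Hugo is not required to file Form RP-6.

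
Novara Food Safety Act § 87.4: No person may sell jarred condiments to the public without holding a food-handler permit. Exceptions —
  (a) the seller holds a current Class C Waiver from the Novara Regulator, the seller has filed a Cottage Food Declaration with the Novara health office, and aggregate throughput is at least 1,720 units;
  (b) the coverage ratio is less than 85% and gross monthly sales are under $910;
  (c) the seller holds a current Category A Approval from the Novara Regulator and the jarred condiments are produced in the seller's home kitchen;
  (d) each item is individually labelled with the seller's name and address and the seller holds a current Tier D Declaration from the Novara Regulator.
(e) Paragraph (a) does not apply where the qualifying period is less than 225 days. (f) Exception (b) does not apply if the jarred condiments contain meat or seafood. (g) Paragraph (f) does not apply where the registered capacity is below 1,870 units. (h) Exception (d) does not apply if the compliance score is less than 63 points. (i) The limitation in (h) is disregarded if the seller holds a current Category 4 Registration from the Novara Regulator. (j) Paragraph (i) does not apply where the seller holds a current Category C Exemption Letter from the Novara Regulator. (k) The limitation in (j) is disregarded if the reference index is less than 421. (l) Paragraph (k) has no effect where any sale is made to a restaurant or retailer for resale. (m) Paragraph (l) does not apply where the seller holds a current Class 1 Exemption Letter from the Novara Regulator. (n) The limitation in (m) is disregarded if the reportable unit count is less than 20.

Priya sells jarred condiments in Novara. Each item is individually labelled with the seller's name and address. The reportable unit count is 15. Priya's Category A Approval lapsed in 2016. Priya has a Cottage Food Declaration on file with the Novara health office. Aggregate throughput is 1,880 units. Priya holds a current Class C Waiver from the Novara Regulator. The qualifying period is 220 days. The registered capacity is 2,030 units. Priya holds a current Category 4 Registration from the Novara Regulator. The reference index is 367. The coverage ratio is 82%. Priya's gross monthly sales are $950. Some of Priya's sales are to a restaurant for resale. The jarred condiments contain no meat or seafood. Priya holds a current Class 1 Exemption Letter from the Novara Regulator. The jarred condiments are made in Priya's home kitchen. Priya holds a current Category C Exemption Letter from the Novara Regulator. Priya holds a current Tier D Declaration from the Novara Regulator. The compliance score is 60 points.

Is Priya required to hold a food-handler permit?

Exception (a)'s conditions are all satisfied: a current Class C Waiver is held; a Cottage Food Declaration is on file; aggregate throughput is 1,880 units, meeting the 1,720 units threshold. But applying paragraph (e): (e) operates against (a): the qualifying period is 220 days, less than the 225 days limit. (a) is therefore removed.
Exception (b) fails — gross monthly sales are $950, not under $910.
Exception (c) requires that the seller holds a current Category A Approval from the Novara Regulator; but the Category A Approval is not current, so (c) is unavailable.
Exception (d)'s conditions are all satisfied: items are individually labelled; a current Tier D Declaration is held. But: (h) applies — the compliance score is 60 points, less than the 63 points limit. (i) is triggered (a current Category 4 Registration is held), but is set aside by (j): (j) operates against (i): a current Category C Exemption Letter is held. (k) would limit (j) — the reference index is 367, less than the 421 limit — but (l) sets (k) aside: (l) is engaged — some sales are to a restaurant for resale. (m) would limit (l) — a current Class 1 Exemption Letter is held — but (n) sets (m) aside: (n) operates against (m): the reportable unit count is 15, less than the 20 limit. Exception (d) does not apply.
Every exception is unavailable, so the rule governs.

Yes — Priya must hold a food-handler permit.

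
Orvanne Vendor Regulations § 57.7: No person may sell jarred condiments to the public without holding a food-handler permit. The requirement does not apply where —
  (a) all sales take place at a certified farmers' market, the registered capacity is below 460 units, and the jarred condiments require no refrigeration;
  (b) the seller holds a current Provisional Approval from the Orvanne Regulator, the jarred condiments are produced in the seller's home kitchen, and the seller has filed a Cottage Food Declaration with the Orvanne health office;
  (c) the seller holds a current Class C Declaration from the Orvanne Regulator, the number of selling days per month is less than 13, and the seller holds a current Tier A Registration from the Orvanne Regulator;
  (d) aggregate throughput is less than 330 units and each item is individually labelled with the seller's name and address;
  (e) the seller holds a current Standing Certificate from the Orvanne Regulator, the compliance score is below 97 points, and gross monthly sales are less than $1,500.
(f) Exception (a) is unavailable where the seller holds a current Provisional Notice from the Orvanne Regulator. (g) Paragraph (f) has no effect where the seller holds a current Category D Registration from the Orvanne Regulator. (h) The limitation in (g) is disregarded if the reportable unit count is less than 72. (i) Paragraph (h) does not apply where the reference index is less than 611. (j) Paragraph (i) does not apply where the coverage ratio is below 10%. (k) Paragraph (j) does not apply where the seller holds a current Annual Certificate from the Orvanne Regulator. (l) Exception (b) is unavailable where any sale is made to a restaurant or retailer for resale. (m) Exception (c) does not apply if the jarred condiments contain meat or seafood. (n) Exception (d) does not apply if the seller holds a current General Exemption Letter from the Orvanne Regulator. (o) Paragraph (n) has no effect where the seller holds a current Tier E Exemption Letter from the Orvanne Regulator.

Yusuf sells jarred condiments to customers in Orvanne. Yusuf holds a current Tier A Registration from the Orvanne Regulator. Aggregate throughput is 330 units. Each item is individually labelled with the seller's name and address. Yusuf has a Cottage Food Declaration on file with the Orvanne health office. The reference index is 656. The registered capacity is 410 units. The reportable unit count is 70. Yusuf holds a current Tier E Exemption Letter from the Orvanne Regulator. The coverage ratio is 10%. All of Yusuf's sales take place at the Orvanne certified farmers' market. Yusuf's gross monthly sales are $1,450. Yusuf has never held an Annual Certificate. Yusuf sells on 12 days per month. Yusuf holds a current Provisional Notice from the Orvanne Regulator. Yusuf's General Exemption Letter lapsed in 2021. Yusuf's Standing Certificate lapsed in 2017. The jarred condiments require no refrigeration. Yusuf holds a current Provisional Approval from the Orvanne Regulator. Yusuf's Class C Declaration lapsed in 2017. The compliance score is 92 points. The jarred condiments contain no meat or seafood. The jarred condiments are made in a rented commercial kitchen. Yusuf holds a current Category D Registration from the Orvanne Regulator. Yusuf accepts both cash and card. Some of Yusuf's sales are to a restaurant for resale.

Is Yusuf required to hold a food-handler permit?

Exception (a) is satisfied on its face — all sales are at a certified farmers' market; the registered capacity is 410 units, below the 460 units limit; the jarred condiments are shelf-stable. However, paragraphs (f)–(k) must be considered: (f) applies — a current Provisional Notice is held. (g) would limit (f) — a current Category D Registration is held — but (h) sets (g) aside: (h) operates against (g): the reportable unit count is 70, less than the 72 limit. (i), which would lift (h), does not operate here — the reference index is 656, not less than 611. Exception (a) does not apply.
Exception (b) requires that the jarred condiments are produced in the seller's home kitchen; but the jarred condiments are made in a commercial kitchen, not a home kitchen, so (b) is unavailable.
Exception (c) does not apply: the Class C Declaration is not current.
Exception (d) does not apply: aggregate throughput is 330 units, not less than 330 units.
Exception (e) fails — the Standing Certificate is not current.
No exception applies. The general rule governs.

Yes — Yusuf must hold a food-handler permit.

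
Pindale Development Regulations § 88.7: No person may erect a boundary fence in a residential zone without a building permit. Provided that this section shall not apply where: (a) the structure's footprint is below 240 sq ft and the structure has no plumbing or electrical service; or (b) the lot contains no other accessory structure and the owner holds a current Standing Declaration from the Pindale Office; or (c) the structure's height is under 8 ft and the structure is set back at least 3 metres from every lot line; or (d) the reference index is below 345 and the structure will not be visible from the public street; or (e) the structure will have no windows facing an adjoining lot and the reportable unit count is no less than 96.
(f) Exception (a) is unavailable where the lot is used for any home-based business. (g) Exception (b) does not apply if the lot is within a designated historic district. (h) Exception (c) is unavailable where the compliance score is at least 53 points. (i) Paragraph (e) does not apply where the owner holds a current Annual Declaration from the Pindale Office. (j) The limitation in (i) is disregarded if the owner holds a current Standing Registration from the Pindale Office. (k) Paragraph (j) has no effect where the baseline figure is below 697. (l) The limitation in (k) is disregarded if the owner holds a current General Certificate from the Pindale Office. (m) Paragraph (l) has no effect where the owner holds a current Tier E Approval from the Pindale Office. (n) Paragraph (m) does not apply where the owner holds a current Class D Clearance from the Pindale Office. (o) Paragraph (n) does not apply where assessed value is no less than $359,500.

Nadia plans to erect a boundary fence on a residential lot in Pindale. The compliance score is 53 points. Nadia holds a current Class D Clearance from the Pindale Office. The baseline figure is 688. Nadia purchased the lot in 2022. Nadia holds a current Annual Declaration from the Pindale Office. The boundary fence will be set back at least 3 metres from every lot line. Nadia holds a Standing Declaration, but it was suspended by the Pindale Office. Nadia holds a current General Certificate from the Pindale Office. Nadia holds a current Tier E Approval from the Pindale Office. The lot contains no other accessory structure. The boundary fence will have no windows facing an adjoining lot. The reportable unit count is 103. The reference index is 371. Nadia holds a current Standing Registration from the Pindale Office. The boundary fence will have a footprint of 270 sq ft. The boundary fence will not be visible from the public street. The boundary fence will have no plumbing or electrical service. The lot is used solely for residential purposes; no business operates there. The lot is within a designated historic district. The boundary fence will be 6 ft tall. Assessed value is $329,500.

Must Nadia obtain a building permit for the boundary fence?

Exception (a) does not apply: the structure's footprint is 270 sq ft, not below 240 sq ft.
Exception (b) requires that the owner holds a current Standing Declaration from the Pindale Office; but no current Standing Declaration is held, so (b) is unavailable.
Exception (c) is satisfied on its face — the structure's height is 6 ft, under the 8 ft limit; the setback is at least 3 m on every side. However, paragraph (h) must be considered: (h) operates against (c): the compliance score is 53 points, meeting the 53 points threshold. Exception (c) does not apply.
Exception (d) fails — the reference index is 371, not below 345.
Exception (e)'s conditions are all satisfied: no windows face an adjoining lot; the reportable unit count is 103, meeting the 96 threshold. Under paragraphs (i)–(o): (i) would limit (e) — a current Annual Declaration is held — but (j) sets (i) aside: (j) is engaged — a current Standing Registration is held. (k) would limit (j) — the baseline figure is 688, below the 697 limit — but (l) sets (k) aside: (l) operates against (k): a current General Certificate is held. (m) applies (a current Tier E Approval is held), but is set aside by (n): (n) operates against (m): a current Class D Clearance is held. (o), which would lift (n), is not engaged — assessed value is $329,500, short of $359,500. So (e) applies.

No — exception (e) applies; Nadia does not need a building permit.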